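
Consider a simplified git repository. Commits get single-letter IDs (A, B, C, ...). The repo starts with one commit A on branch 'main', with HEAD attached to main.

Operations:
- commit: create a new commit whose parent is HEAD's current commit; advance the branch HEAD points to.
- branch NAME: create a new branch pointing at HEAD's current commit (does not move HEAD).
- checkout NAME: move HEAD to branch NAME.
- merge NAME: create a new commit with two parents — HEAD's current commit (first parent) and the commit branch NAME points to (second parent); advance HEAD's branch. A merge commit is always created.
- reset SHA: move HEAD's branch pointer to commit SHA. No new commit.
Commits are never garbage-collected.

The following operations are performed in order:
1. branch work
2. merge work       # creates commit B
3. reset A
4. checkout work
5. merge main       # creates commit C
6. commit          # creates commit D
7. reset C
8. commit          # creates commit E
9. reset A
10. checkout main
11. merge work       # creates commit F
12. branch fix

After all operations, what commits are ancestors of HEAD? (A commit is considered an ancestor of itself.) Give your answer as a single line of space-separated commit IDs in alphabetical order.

After op 1 (branch): HEAD=main@A [main=A work=A]
After op 2 (merge): HEAD=main@B [main=B work=A]
After op 3 (reset): HEAD=main@A [main=A work=A]
After op 4 (checkout): HEAD=work@A [main=A work=A]
After op 5 (merge): HEAD=work@C [main=A work=C]
After op 6 (commit): HEAD=work@D [main=A work=D]
After op 7 (reset): HEAD=work@C [main=A work=C]
After op 8 (commit): HEAD=work@E [main=A work=E]
After op 9 (reset): HEAD=work@A [main=A work=A]
After op 10 (checkout): HEAD=main@A [main=A work=A]
After op 11 (merge): HEAD=main@F [main=F work=A]
After op 12 (branch): HEAD=main@F [fix=F main=F work=A]

Answer: A F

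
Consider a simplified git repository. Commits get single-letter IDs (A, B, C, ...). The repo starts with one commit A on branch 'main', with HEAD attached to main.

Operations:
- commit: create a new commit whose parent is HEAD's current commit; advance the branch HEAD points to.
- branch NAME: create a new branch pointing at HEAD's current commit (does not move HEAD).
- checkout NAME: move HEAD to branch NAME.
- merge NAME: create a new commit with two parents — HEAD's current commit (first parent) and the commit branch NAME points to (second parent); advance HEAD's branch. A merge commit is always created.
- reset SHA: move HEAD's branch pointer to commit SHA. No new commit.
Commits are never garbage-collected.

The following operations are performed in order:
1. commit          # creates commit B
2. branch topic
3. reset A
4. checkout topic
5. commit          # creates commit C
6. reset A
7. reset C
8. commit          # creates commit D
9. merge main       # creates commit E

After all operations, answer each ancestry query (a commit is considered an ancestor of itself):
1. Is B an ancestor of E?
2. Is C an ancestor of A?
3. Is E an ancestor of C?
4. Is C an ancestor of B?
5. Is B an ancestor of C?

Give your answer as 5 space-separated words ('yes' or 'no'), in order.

Answer: yes no no no yes

Derivation:
After op 1 (commit): HEAD=main@B [main=B]
After op 2 (branch): HEAD=main@B [main=B topic=B]
After op 3 (reset): HEAD=main@A [main=A topic=B]
After op 4 (checkout): HEAD=topic@B [main=A topic=B]
After op 5 (commit): HEAD=topic@C [main=A topic=C]
After op 6 (reset): HEAD=topic@A [main=A topic=A]
After op 7 (reset): HEAD=topic@C [main=A topic=C]
After op 8 (commit): HEAD=topic@D [main=A topic=D]
After op 9 (merge): HEAD=topic@E [main=A topic=E]
ancestors(E) = {A,B,C,D,E}; B in? yes
ancestors(A) = {A}; C in? no
ancestors(C) = {A,B,C}; E in? no
ancestors(B) = {A,B}; C in? no
ancestors(C) = {A,B,C}; B in? yes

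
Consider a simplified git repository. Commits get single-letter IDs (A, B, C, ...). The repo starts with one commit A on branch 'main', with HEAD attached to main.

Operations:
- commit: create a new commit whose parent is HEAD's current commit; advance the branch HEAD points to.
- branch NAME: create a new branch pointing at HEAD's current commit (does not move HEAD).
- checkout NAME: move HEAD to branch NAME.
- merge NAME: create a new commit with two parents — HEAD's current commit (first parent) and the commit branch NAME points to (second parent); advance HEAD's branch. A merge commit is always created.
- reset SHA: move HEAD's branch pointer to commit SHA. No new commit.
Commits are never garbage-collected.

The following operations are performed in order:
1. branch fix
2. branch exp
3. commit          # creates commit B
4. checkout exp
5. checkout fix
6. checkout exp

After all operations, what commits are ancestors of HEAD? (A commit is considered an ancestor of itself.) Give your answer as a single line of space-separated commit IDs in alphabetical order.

Answer: A

Derivation:
After op 1 (branch): HEAD=main@A [fix=A main=A]
After op 2 (branch): HEAD=main@A [exp=A fix=A main=A]
After op 3 (commit): HEAD=main@B [exp=A fix=A main=B]
After op 4 (checkout): HEAD=exp@A [exp=A fix=A main=B]
After op 5 (checkout): HEAD=fix@A [exp=A fix=A main=B]
After op 6 (checkout): HEAD=exp@A [exp=A fix=A main=B]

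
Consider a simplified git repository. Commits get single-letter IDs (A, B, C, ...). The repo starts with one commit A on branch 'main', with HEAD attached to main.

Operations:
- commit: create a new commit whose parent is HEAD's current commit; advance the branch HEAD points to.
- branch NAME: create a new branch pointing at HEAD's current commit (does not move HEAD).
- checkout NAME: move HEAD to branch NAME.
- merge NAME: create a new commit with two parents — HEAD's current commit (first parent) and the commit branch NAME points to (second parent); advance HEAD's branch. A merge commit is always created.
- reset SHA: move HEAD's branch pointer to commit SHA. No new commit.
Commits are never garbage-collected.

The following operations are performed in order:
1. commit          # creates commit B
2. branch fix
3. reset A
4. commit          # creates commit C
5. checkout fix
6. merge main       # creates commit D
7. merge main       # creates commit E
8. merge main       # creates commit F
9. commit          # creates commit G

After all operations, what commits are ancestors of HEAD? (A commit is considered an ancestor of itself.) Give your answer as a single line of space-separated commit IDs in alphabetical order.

Answer: A B C D E F G

Derivation:
After op 1 (commit): HEAD=main@B [main=B]
After op 2 (branch): HEAD=main@B [fix=B main=B]
After op 3 (reset): HEAD=main@A [fix=B main=A]
After op 4 (commit): HEAD=main@C [fix=B main=C]
After op 5 (checkout): HEAD=fix@B [fix=B main=C]
After op 6 (merge): HEAD=fix@D [fix=D main=C]
After op 7 (merge): HEAD=fix@E [fix=E main=C]
After op 8 (merge): HEAD=fix@F [fix=F main=C]
After op 9 (commit): HEAD=fix@G [fix=G main=C]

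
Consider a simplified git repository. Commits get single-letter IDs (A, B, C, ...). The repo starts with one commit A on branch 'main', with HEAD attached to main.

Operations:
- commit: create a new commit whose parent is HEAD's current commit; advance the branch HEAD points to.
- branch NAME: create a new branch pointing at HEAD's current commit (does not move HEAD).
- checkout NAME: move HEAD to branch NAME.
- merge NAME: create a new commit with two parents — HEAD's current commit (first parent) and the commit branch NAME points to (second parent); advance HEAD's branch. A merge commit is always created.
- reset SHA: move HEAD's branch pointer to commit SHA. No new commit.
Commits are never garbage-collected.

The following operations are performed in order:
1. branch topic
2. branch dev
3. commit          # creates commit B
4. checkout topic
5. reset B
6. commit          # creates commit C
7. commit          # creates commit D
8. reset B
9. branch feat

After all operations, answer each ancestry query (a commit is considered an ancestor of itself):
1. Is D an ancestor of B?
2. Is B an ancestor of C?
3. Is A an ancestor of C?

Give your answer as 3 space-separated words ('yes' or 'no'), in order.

After op 1 (branch): HEAD=main@A [main=A topic=A]
After op 2 (branch): HEAD=main@A [dev=A main=A topic=A]
After op 3 (commit): HEAD=main@B [dev=A main=B topic=A]
After op 4 (checkout): HEAD=topic@A [dev=A main=B topic=A]
After op 5 (reset): HEAD=topic@B [dev=A main=B topic=B]
After op 6 (commit): HEAD=topic@C [dev=A main=B topic=C]
After op 7 (commit): HEAD=topic@D [dev=A main=B topic=D]
After op 8 (reset): HEAD=topic@B [dev=A main=B topic=B]
After op 9 (branch): HEAD=topic@B [dev=A feat=B main=B topic=B]
ancestors(B) = {A,B}; D in? no
ancestors(C) = {A,B,C}; B in? yes
ancestors(C) = {A,B,C}; A in? yes

Answer: no yes yes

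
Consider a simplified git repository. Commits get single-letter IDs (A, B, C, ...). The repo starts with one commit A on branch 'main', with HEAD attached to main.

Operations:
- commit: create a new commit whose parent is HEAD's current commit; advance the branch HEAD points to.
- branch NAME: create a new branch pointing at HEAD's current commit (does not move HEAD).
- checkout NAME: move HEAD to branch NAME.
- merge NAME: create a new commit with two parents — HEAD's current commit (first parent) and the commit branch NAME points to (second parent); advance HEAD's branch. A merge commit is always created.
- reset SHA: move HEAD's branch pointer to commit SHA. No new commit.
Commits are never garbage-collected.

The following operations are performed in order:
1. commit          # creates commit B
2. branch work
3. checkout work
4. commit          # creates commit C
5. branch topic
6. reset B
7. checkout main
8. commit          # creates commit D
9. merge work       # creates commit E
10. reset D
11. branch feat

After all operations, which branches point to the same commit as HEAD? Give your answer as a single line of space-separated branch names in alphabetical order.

Answer: feat main

Derivation:
After op 1 (commit): HEAD=main@B [main=B]
After op 2 (branch): HEAD=main@B [main=B work=B]
After op 3 (checkout): HEAD=work@B [main=B work=B]
After op 4 (commit): HEAD=work@C [main=B work=C]
After op 5 (branch): HEAD=work@C [main=B topic=C work=C]
After op 6 (reset): HEAD=work@B [main=B topic=C work=B]
After op 7 (checkout): HEAD=main@B [main=B topic=C work=B]
After op 8 (commit): HEAD=main@D [main=D topic=C work=B]
After op 9 (merge): HEAD=main@E [main=E topic=C work=B]
After op 10 (reset): HEAD=main@D [main=D topic=C work=B]
After op 11 (branch): HEAD=main@D [feat=D main=D topic=C work=B]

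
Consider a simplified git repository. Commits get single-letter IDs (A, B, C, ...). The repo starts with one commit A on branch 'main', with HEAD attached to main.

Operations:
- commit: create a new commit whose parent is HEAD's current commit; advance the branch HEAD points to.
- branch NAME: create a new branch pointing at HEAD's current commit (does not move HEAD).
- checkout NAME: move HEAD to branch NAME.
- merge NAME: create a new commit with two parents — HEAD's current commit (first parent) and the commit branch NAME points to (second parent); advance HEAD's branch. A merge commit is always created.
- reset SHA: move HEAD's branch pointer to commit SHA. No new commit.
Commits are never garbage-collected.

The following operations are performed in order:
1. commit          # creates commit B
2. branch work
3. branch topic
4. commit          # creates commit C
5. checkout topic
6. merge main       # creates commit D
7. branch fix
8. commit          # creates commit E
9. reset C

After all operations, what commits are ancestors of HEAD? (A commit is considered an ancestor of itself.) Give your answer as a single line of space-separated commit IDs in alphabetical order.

After op 1 (commit): HEAD=main@B [main=B]
After op 2 (branch): HEAD=main@B [main=B work=B]
After op 3 (branch): HEAD=main@B [main=B topic=B work=B]
After op 4 (commit): HEAD=main@C [main=C topic=B work=B]
After op 5 (checkout): HEAD=topic@B [main=C topic=B work=B]
After op 6 (merge): HEAD=topic@D [main=C topic=D work=B]
After op 7 (branch): HEAD=topic@D [fix=D main=C topic=D work=B]
After op 8 (commit): HEAD=topic@E [fix=D main=C topic=E work=B]
After op 9 (reset): HEAD=topic@C [fix=D main=C topic=C work=B]

Answer: A B C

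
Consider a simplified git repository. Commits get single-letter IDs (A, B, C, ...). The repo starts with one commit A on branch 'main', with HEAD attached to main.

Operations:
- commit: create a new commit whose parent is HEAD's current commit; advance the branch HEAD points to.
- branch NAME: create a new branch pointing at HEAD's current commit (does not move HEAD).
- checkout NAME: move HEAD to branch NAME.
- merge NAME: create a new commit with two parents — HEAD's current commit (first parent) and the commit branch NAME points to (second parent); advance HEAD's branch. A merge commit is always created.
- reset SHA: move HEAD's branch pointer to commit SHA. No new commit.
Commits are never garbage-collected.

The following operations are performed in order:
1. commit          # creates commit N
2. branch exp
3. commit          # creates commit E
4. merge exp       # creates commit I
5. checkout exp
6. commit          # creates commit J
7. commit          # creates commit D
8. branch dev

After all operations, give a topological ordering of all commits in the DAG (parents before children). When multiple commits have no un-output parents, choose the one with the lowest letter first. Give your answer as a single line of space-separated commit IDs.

Answer: A N E I J D

Derivation:
After op 1 (commit): HEAD=main@N [main=N]
After op 2 (branch): HEAD=main@N [exp=N main=N]
After op 3 (commit): HEAD=main@E [exp=N main=E]
After op 4 (merge): HEAD=main@I [exp=N main=I]
After op 5 (checkout): HEAD=exp@N [exp=N main=I]
After op 6 (commit): HEAD=exp@J [exp=J main=I]
After op 7 (commit): HEAD=exp@D [exp=D main=I]
After op 8 (branch): HEAD=exp@D [dev=D exp=D main=I]
commit A: parents=[]
commit D: parents=['J']
commit E: parents=['N']
commit I: parents=['E', 'N']
commit J: parents=['N']
commit N: parents=['A']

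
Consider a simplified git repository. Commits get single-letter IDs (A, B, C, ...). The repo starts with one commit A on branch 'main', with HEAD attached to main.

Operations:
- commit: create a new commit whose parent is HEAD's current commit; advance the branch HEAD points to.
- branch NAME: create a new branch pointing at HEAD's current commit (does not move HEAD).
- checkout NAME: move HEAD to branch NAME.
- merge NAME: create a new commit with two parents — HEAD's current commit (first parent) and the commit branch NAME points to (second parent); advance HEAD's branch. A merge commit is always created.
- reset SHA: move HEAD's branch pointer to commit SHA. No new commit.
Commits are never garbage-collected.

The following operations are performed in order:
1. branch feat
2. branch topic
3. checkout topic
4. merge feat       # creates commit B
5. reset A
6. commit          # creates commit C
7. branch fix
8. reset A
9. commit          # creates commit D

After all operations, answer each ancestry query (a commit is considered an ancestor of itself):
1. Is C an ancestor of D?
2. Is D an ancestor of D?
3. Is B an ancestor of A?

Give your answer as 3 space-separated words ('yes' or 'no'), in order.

After op 1 (branch): HEAD=main@A [feat=A main=A]
After op 2 (branch): HEAD=main@A [feat=A main=A topic=A]
After op 3 (checkout): HEAD=topic@A [feat=A main=A topic=A]
After op 4 (merge): HEAD=topic@B [feat=A main=A topic=B]
After op 5 (reset): HEAD=topic@A [feat=A main=A topic=A]
After op 6 (commit): HEAD=topic@C [feat=A main=A topic=C]
After op 7 (branch): HEAD=topic@C [feat=A fix=C main=A topic=C]
After op 8 (reset): HEAD=topic@A [feat=A fix=C main=A topic=A]
After op 9 (commit): HEAD=topic@D [feat=A fix=C main=A topic=D]
ancestors(D) = {A,D}; C in? no
ancestors(D) = {A,D}; D in? yes
ancestors(A) = {A}; B in? no

Answer: no yes no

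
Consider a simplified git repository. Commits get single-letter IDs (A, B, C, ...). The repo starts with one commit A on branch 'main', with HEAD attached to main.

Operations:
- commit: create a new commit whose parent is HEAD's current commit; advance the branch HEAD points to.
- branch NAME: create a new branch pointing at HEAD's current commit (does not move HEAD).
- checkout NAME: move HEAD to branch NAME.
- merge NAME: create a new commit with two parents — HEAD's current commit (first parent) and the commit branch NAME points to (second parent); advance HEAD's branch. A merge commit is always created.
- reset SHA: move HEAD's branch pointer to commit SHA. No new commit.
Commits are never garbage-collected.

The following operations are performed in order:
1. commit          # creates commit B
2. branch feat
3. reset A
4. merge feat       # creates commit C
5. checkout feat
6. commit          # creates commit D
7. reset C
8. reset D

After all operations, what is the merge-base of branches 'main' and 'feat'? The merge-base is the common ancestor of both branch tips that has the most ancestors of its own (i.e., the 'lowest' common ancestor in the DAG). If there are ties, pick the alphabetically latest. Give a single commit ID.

After op 1 (commit): HEAD=main@B [main=B]
After op 2 (branch): HEAD=main@B [feat=B main=B]
After op 3 (reset): HEAD=main@A [feat=B main=A]
After op 4 (merge): HEAD=main@C [feat=B main=C]
After op 5 (checkout): HEAD=feat@B [feat=B main=C]
After op 6 (commit): HEAD=feat@D [feat=D main=C]
After op 7 (reset): HEAD=feat@C [feat=C main=C]
After op 8 (reset): HEAD=feat@D [feat=D main=C]
ancestors(main=C): ['A', 'B', 'C']
ancestors(feat=D): ['A', 'B', 'D']
common: ['A', 'B']

Answer: B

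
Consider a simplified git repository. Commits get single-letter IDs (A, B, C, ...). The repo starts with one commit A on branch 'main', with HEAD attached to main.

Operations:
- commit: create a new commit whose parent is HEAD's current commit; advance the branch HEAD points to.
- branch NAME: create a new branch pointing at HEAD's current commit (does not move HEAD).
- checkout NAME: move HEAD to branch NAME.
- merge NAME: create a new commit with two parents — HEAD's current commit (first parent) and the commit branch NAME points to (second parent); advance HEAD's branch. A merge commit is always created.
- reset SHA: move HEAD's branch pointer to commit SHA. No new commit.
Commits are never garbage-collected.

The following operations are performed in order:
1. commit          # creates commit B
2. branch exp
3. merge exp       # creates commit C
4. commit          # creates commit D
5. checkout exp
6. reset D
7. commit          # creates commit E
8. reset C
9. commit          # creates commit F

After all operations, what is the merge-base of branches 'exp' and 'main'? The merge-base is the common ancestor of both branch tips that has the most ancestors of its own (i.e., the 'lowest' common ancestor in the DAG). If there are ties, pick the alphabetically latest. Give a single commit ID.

After op 1 (commit): HEAD=main@B [main=B]
After op 2 (branch): HEAD=main@B [exp=B main=B]
After op 3 (merge): HEAD=main@C [exp=B main=C]
After op 4 (commit): HEAD=main@D [exp=B main=D]
After op 5 (checkout): HEAD=exp@B [exp=B main=D]
After op 6 (reset): HEAD=exp@D [exp=D main=D]
After op 7 (commit): HEAD=exp@E [exp=E main=D]
After op 8 (reset): HEAD=exp@C [exp=C main=D]
After op 9 (commit): HEAD=exp@F [exp=F main=D]
ancestors(exp=F): ['A', 'B', 'C', 'F']
ancestors(main=D): ['A', 'B', 'C', 'D']
common: ['A', 'B', 'C']

Answer: C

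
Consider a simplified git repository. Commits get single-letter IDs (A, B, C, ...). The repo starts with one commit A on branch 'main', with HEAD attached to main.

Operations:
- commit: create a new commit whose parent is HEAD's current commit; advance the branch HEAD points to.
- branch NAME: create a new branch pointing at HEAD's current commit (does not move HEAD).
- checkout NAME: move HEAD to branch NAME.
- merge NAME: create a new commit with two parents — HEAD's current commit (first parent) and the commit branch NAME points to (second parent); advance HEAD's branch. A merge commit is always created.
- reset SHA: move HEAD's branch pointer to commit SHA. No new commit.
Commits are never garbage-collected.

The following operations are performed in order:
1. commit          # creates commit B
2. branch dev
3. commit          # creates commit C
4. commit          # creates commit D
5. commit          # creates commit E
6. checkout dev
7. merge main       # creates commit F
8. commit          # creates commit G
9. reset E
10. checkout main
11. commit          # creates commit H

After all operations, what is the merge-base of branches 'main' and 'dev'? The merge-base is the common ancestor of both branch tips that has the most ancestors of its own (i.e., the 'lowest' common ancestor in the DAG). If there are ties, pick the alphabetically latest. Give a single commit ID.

Answer: E

Derivation:
After op 1 (commit): HEAD=main@B [main=B]
After op 2 (branch): HEAD=main@B [dev=B main=B]
After op 3 (commit): HEAD=main@C [dev=B main=C]
After op 4 (commit): HEAD=main@D [dev=B main=D]
After op 5 (commit): HEAD=main@E [dev=B main=E]
After op 6 (checkout): HEAD=dev@B [dev=B main=E]
After op 7 (merge): HEAD=dev@F [dev=F main=E]
After op 8 (commit): HEAD=dev@G [dev=G main=E]
After op 9 (reset): HEAD=dev@E [dev=E main=E]
After op 10 (checkout): HEAD=main@E [dev=E main=E]
After op 11 (commit): HEAD=main@H [dev=E main=H]
ancestors(main=H): ['A', 'B', 'C', 'D', 'E', 'H']
ancestors(dev=E): ['A', 'B', 'C', 'D', 'E']
common: ['A', 'B', 'C', 'D', 'E']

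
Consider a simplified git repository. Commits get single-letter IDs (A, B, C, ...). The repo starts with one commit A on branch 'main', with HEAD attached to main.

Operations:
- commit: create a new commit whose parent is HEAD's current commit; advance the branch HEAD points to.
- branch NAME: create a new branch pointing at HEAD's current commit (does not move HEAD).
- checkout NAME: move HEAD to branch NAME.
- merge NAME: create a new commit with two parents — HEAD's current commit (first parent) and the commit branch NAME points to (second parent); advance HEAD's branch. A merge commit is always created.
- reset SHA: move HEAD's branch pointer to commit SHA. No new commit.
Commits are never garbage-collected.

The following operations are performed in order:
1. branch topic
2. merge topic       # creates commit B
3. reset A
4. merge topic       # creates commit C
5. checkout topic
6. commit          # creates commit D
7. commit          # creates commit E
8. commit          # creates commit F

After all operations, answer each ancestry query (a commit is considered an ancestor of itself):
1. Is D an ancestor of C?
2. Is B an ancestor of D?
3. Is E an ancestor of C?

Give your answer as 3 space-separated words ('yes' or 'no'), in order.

After op 1 (branch): HEAD=main@A [main=A topic=A]
After op 2 (merge): HEAD=main@B [main=B topic=A]
After op 3 (reset): HEAD=main@A [main=A topic=A]
After op 4 (merge): HEAD=main@C [main=C topic=A]
After op 5 (checkout): HEAD=topic@A [main=C topic=A]
After op 6 (commit): HEAD=topic@D [main=C topic=D]
After op 7 (commit): HEAD=topic@E [main=C topic=E]
After op 8 (commit): HEAD=topic@F [main=C topic=F]
ancestors(C) = {A,C}; D in? no
ancestors(D) = {A,D}; B in? no
ancestors(C) = {A,C}; E in? no

Answer: no no no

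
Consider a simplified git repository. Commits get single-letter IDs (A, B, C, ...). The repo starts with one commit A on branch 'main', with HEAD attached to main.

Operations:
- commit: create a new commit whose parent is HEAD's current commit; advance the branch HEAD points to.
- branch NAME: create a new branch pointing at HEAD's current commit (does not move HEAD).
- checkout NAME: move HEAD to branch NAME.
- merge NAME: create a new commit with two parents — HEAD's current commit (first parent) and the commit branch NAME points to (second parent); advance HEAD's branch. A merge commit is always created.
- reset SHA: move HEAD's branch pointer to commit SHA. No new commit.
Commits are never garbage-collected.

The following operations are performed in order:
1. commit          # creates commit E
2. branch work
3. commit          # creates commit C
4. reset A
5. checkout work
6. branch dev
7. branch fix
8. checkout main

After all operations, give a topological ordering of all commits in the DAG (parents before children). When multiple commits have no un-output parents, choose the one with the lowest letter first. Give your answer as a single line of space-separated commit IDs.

After op 1 (commit): HEAD=main@E [main=E]
After op 2 (branch): HEAD=main@E [main=E work=E]
After op 3 (commit): HEAD=main@C [main=C work=E]
After op 4 (reset): HEAD=main@A [main=A work=E]
After op 5 (checkout): HEAD=work@E [main=A work=E]
After op 6 (branch): HEAD=work@E [dev=E main=A work=E]
After op 7 (branch): HEAD=work@E [dev=E fix=E main=A work=E]
After op 8 (checkout): HEAD=main@A [dev=E fix=E main=A work=E]
commit A: parents=[]
commit C: parents=['E']
commit E: parents=['A']

Answer: A E C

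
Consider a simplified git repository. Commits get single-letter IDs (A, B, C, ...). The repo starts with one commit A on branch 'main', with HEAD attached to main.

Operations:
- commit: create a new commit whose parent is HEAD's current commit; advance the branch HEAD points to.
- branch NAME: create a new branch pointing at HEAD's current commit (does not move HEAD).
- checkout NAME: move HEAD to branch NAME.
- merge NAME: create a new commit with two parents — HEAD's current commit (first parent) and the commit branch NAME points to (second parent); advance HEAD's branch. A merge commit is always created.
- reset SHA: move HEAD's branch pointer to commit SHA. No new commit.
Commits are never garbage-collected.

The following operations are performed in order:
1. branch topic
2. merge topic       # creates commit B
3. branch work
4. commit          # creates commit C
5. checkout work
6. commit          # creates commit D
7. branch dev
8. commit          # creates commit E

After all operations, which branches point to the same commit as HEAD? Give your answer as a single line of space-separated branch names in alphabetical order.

Answer: work

Derivation:
After op 1 (branch): HEAD=main@A [main=A topic=A]
After op 2 (merge): HEAD=main@B [main=B topic=A]
After op 3 (branch): HEAD=main@B [main=B topic=A work=B]
After op 4 (commit): HEAD=main@C [main=C topic=A work=B]
After op 5 (checkout): HEAD=work@B [main=C topic=A work=B]
After op 6 (commit): HEAD=work@D [main=C topic=A work=D]
After op 7 (branch): HEAD=work@D [dev=D main=C topic=A work=D]
After op 8 (commit): HEAD=work@E [dev=D main=C topic=A work=E]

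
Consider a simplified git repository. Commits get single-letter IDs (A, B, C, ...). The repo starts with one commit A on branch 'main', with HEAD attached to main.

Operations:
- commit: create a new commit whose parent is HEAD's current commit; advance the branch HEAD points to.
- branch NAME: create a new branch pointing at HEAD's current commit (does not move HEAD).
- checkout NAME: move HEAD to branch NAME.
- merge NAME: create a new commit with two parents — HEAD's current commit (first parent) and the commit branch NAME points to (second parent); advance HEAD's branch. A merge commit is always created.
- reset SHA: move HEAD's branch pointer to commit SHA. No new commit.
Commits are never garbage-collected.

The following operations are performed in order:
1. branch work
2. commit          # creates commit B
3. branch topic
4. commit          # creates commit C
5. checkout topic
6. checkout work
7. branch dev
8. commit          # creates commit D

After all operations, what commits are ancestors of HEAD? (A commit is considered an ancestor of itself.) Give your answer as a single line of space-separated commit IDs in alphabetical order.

Answer: A D

Derivation:
After op 1 (branch): HEAD=main@A [main=A work=A]
After op 2 (commit): HEAD=main@B [main=B work=A]
After op 3 (branch): HEAD=main@B [main=B topic=B work=A]
After op 4 (commit): HEAD=main@C [main=C topic=B work=A]
After op 5 (checkout): HEAD=topic@B [main=C topic=B work=A]
After op 6 (checkout): HEAD=work@A [main=C topic=B work=A]
After op 7 (branch): HEAD=work@A [dev=A main=C topic=B work=A]
After op 8 (commit): HEAD=work@D [dev=A main=C topic=B work=D]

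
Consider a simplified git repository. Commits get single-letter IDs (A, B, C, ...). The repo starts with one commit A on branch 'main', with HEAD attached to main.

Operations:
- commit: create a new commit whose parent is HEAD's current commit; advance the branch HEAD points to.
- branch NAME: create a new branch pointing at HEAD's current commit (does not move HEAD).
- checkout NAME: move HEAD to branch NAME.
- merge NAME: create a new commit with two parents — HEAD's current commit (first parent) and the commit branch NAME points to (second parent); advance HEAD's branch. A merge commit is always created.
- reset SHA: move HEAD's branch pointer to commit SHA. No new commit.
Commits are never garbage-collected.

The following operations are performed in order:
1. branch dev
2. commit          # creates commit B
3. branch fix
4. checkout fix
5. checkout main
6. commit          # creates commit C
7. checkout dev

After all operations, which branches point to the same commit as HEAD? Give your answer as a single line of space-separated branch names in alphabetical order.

Answer: dev

Derivation:
After op 1 (branch): HEAD=main@A [dev=A main=A]
After op 2 (commit): HEAD=main@B [dev=A main=B]
After op 3 (branch): HEAD=main@B [dev=A fix=B main=B]
After op 4 (checkout): HEAD=fix@B [dev=A fix=B main=B]
After op 5 (checkout): HEAD=main@B [dev=A fix=B main=B]
After op 6 (commit): HEAD=main@C [dev=A fix=B main=C]
After op 7 (checkout): HEAD=dev@A [dev=A fix=B main=C]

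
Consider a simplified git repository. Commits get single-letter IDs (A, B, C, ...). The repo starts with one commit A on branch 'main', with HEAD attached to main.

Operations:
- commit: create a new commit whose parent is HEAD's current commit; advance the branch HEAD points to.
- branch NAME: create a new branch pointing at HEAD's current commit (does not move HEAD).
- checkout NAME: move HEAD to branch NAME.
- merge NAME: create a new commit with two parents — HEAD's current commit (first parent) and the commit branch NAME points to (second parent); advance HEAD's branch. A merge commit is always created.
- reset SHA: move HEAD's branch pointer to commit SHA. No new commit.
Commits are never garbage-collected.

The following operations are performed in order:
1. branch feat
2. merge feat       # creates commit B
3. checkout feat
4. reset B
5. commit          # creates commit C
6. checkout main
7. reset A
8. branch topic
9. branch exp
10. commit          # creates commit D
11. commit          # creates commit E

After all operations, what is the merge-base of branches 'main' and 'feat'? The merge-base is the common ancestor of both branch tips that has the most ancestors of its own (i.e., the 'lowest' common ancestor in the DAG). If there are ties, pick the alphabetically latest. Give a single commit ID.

After op 1 (branch): HEAD=main@A [feat=A main=A]
After op 2 (merge): HEAD=main@B [feat=A main=B]
After op 3 (checkout): HEAD=feat@A [feat=A main=B]
After op 4 (reset): HEAD=feat@B [feat=B main=B]
After op 5 (commit): HEAD=feat@C [feat=C main=B]
After op 6 (checkout): HEAD=main@B [feat=C main=B]
After op 7 (reset): HEAD=main@A [feat=C main=A]
After op 8 (branch): HEAD=main@A [feat=C main=A topic=A]
After op 9 (branch): HEAD=main@A [exp=A feat=C main=A topic=A]
After op 10 (commit): HEAD=main@D [exp=A feat=C main=D topic=A]
After op 11 (commit): HEAD=main@E [exp=A feat=C main=E topic=A]
ancestors(main=E): ['A', 'D', 'E']
ancestors(feat=C): ['A', 'B', 'C']
common: ['A']

Answer: A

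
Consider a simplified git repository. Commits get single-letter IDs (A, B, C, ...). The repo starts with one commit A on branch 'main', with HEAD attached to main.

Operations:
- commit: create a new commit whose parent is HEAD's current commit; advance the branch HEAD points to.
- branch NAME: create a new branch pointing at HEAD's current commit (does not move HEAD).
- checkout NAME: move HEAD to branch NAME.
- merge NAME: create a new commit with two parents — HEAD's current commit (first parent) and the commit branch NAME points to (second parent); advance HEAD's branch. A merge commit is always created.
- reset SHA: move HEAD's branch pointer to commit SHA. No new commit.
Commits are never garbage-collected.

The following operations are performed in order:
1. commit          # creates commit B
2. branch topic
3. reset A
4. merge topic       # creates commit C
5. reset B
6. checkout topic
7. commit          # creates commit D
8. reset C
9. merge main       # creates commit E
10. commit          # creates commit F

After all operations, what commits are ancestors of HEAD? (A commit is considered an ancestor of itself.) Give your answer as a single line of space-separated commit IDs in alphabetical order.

Answer: A B C E F

Derivation:
After op 1 (commit): HEAD=main@B [main=B]
After op 2 (branch): HEAD=main@B [main=B topic=B]
After op 3 (reset): HEAD=main@A [main=A topic=B]
After op 4 (merge): HEAD=main@C [main=C topic=B]
After op 5 (reset): HEAD=main@B [main=B topic=B]
After op 6 (checkout): HEAD=topic@B [main=B topic=B]
After op 7 (commit): HEAD=topic@D [main=B topic=D]
After op 8 (reset): HEAD=topic@C [main=B topic=C]
After op 9 (merge): HEAD=topic@E [main=B topic=E]
After op 10 (commit): HEAD=topic@F [main=B topic=F]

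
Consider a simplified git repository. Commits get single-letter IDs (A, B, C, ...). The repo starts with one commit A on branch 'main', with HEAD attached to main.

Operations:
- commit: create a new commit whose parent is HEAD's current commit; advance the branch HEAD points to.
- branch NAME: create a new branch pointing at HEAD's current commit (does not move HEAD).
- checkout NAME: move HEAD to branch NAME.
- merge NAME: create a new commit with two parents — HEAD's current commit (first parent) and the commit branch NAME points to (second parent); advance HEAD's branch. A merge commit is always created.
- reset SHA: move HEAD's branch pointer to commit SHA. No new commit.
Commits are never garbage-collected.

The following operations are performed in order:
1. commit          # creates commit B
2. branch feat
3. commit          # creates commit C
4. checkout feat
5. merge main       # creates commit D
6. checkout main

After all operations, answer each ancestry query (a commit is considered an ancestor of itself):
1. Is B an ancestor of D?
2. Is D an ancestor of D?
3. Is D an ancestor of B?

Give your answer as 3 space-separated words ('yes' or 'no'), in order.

After op 1 (commit): HEAD=main@B [main=B]
After op 2 (branch): HEAD=main@B [feat=B main=B]
After op 3 (commit): HEAD=main@C [feat=B main=C]
After op 4 (checkout): HEAD=feat@B [feat=B main=C]
After op 5 (merge): HEAD=feat@D [feat=D main=C]
After op 6 (checkout): HEAD=main@C [feat=D main=C]
ancestors(D) = {A,B,C,D}; B in? yes
ancestors(D) = {A,B,C,D}; D in? yes
ancestors(B) = {A,B}; D in? no

Answer: yes yes no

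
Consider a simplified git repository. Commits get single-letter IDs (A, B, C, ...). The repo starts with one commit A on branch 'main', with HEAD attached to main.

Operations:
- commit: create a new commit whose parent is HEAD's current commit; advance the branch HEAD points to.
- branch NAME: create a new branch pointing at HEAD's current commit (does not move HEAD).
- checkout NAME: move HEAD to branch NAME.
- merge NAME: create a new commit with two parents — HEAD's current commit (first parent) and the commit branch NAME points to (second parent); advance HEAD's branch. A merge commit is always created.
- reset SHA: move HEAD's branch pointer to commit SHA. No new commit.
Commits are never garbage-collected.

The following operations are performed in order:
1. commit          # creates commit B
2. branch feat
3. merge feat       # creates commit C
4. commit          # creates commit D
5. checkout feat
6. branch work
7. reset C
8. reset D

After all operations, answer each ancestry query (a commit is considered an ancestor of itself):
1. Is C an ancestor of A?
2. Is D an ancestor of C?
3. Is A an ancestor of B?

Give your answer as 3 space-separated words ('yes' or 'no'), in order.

After op 1 (commit): HEAD=main@B [main=B]
After op 2 (branch): HEAD=main@B [feat=B main=B]
After op 3 (merge): HEAD=main@C [feat=B main=C]
After op 4 (commit): HEAD=main@D [feat=B main=D]
After op 5 (checkout): HEAD=feat@B [feat=B main=D]
After op 6 (branch): HEAD=feat@B [feat=B main=D work=B]
After op 7 (reset): HEAD=feat@C [feat=C main=D work=B]
After op 8 (reset): HEAD=feat@D [feat=D main=D work=B]
ancestors(A) = {A}; C in? no
ancestors(C) = {A,B,C}; D in? no
ancestors(B) = {A,B}; A in? yes

Answer: no no yes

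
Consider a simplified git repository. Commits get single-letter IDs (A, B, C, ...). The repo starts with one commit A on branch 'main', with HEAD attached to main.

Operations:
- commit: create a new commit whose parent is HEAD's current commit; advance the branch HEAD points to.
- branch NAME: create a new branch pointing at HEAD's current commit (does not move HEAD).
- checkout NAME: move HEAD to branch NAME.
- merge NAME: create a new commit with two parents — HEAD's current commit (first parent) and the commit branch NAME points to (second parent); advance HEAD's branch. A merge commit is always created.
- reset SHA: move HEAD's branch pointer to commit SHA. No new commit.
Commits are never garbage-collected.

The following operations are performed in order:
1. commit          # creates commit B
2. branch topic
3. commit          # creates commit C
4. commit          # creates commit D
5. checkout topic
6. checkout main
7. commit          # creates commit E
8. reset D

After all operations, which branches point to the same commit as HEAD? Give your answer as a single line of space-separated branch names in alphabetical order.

After op 1 (commit): HEAD=main@B [main=B]
After op 2 (branch): HEAD=main@B [main=B topic=B]
After op 3 (commit): HEAD=main@C [main=C topic=B]
After op 4 (commit): HEAD=main@D [main=D topic=B]
After op 5 (checkout): HEAD=topic@B [main=D topic=B]
After op 6 (checkout): HEAD=main@D [main=D topic=B]
After op 7 (commit): HEAD=main@E [main=E topic=B]
After op 8 (reset): HEAD=main@D [main=D topic=B]

Answer: main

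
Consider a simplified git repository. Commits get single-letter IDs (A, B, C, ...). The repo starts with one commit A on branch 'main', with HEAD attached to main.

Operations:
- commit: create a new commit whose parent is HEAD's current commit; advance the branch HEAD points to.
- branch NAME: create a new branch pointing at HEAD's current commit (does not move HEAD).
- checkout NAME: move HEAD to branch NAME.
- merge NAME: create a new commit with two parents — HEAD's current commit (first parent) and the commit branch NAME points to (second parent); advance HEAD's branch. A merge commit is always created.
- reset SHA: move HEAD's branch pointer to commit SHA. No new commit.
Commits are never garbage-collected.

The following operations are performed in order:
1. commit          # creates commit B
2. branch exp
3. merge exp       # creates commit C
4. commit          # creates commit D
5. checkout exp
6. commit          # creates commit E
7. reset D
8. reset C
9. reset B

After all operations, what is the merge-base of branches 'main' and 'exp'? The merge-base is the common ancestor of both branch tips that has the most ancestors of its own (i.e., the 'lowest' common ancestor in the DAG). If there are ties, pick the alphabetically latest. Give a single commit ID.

Answer: B

Derivation:
After op 1 (commit): HEAD=main@B [main=B]
After op 2 (branch): HEAD=main@B [exp=B main=B]
After op 3 (merge): HEAD=main@C [exp=B main=C]
After op 4 (commit): HEAD=main@D [exp=B main=D]
After op 5 (checkout): HEAD=exp@B [exp=B main=D]
After op 6 (commit): HEAD=exp@E [exp=E main=D]
After op 7 (reset): HEAD=exp@D [exp=D main=D]
After op 8 (reset): HEAD=exp@C [exp=C main=D]
After op 9 (reset): HEAD=exp@B [exp=B main=D]
ancestors(main=D): ['A', 'B', 'C', 'D']
ancestors(exp=B): ['A', 'B']
common: ['A', 'B']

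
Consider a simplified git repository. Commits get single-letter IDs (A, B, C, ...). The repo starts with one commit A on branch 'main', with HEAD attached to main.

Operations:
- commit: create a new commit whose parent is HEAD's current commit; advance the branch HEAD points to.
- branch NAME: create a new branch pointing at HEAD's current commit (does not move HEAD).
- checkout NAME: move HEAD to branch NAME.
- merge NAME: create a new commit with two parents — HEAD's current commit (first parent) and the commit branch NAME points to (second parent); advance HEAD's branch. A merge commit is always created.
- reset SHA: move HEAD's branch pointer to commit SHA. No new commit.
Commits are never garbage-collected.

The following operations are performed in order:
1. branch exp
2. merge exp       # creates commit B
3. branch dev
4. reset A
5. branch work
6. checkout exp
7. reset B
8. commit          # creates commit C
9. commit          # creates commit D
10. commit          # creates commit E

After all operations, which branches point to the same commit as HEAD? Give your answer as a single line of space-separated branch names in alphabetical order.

Answer: exp

Derivation:
After op 1 (branch): HEAD=main@A [exp=A main=A]
After op 2 (merge): HEAD=main@B [exp=A main=B]
After op 3 (branch): HEAD=main@B [dev=B exp=A main=B]
After op 4 (reset): HEAD=main@A [dev=B exp=A main=A]
After op 5 (branch): HEAD=main@A [dev=B exp=A main=A work=A]
After op 6 (checkout): HEAD=exp@A [dev=B exp=A main=A work=A]
After op 7 (reset): HEAD=exp@B [dev=B exp=B main=A work=A]
After op 8 (commit): HEAD=exp@C [dev=B exp=C main=A work=A]
After op 9 (commit): HEAD=exp@D [dev=B exp=D main=A work=A]
After op 10 (commit): HEAD=exp@E [dev=B exp=E main=A work=A]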